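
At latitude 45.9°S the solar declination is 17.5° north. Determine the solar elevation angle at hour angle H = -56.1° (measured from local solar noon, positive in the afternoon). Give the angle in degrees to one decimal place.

With φ = -45.9°, δ = 17.5°, H = -56.10°: sin φ sin δ = -0.2159, cos φ cos δ cos H = 0.3702, so cos θ_z = 0.1543.
θ_z = arccos(0.1543) = 81.12°, so the elevation is 90° − 81.12° = 8.88°.

8.9°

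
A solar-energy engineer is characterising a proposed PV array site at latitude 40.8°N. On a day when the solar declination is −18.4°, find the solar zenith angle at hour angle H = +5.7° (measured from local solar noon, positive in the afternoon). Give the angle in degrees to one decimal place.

cos θ_z = sin(40.8°) sin(-18.4°) + cos(40.8°) cos(-18.4°) cos(5.70°) = -0.2063 + 0.7147 = 0.5084.
θ_z = arccos(0.5084) = 59.44°.

59.4°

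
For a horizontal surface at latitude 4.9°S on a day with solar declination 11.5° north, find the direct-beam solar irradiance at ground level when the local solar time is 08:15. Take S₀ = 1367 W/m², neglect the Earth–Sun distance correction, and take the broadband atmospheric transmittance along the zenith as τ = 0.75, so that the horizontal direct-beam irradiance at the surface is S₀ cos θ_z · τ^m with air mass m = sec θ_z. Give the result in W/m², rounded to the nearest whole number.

415 W/m²

Hour angle H = 15° × (8.25 − 12) = -56.25°.
cos θ_z = sin(-4.9°) sin(11.5°) + cos(-4.9°) cos(11.5°) cos(-56.25°) = -0.0170 + 0.5424 = 0.5254.
Air mass m = 1/cos θ_z = 1/0.5254 = 1.903; τ^m = 0.75^1.903 = 0.5784.
Surface direct beam = 1367 × 0.5254 × 0.5784 = 415.42 W/m².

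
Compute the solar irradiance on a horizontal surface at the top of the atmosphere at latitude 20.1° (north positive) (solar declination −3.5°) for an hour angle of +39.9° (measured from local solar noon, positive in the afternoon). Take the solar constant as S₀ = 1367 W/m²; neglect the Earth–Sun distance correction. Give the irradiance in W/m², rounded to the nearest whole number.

cos θ_z = sin φ sin δ + cos φ cos δ cos H = (0.3437)(-0.0610) + (0.9391)(0.9981)(0.7672) = 0.6981.
Top-of-atmosphere irradiance = S₀ cos θ_z = 1367 × 0.6981 = 954.30 W/m².

954 W/m²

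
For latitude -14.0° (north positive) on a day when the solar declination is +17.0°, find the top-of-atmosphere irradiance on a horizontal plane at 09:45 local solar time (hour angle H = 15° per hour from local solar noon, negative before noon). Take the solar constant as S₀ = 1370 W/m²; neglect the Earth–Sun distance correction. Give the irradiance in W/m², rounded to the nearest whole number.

960 W/m²

Hour angle H = 15° × (9.75 − 12) = -33.75°.
With φ = -14.0°, δ = 17.0°, H = -33.75°: sin φ sin δ = -0.0707, cos φ cos δ cos H = 0.7715, so cos θ_z = 0.7008.
Top-of-atmosphere irradiance = S₀ cos θ_z = 1370 × 0.7008 = 960.10 W/m².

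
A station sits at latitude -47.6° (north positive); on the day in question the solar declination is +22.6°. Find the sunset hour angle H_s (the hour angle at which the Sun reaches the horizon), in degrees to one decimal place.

cos H_s = −tan(-47.6°) · tan(22.6°) = 0.4559, so H_s = arccos(0.4559) = 62.88°.

62.9°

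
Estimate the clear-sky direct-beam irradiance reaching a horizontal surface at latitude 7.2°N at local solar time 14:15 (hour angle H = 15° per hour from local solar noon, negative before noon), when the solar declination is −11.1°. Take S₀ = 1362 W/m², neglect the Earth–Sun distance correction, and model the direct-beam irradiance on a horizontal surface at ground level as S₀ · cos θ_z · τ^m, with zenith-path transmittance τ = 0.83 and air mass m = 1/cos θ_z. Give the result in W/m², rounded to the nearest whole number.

Hour angle H = 15° × (14.25 − 12) = 33.75°.
With φ = 7.2°, δ = -11.1°, H = 33.75°: sin φ sin δ = -0.0241, cos φ cos δ cos H = 0.8095, so cos θ_z = 0.7854.
Air mass m = 1/cos θ_z = 1/0.7854 = 1.273; τ^m = 0.83^1.273 = 0.7888.
Surface direct beam = 1362 × 0.7854 × 0.7888 = 843.79 W/m².

844 W/m²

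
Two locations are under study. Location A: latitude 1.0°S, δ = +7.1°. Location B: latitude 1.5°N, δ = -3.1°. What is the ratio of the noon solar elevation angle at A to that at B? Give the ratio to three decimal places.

A: 90° − |-1.0 − (7.1)| = 81.90°.
B: 90° − |1.5 − (-3.1)| = 85.40°.
Ratio A/B = 81.9000 / 85.4000 = 0.9590.

0.959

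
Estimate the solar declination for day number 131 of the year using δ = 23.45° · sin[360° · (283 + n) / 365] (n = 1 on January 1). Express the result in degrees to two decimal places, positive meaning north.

+17.52°

360 × (283 + 131) / 365 = 408.329°; sin(408.329°) = 0.7470.
δ = 23.45 × 0.7470 = 17.517° ≈ +17.52°.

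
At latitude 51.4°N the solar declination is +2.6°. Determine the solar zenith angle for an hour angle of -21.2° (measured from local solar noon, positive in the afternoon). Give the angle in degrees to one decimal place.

51.9°

cos θ_z = sin φ sin δ + cos φ cos δ cos H = (0.7815)(0.0454) + (0.6239)(0.9990)(0.9323) = 0.6166.
θ_z = arccos(0.6166) = 51.93°.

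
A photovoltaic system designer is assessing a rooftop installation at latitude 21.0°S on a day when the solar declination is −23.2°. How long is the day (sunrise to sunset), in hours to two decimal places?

13.26 hours

−tan φ tan δ = −(-0.3839)(-0.4286) = -0.1645; H_s = arccos(-0.1645) = 99.47°.
Day length = 2 H_s / 15° h⁻¹ = 198.94° / 15 = 13.263 h.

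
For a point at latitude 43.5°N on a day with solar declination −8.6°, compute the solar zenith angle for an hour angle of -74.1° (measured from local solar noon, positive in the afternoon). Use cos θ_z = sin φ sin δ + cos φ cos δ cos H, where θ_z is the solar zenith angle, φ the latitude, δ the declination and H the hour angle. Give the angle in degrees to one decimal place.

cos θ_z = sin φ sin δ + cos φ cos δ cos H = (0.6884)(-0.1495) + (0.7254)(0.9888)(0.2740) = 0.0936.
θ_z = arccos(0.0936) = 84.63°.

84.6°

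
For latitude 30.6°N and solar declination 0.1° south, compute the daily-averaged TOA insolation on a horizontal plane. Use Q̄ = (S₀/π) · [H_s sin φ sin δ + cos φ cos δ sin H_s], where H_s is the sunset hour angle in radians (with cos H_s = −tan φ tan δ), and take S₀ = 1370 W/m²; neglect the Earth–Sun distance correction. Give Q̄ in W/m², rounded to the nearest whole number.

375 W/m²

−tan φ tan δ = −(0.5914)(-0.0017) = 0.0010; H_s = arccos(0.0010) = 89.94°. In radians, H_s = 1.5697.
H_s sin φ sin δ = 1.5697 × 0.5090 × -0.0017 = -0.0014.
cos φ cos δ sin H_s = 0.8607 × 1.0000 × 1.0000 = 0.8607.
Q̄ = (1370/π) × (-0.0014 + 0.8607) = 436.08 × 0.8593 = 374.72 W/m².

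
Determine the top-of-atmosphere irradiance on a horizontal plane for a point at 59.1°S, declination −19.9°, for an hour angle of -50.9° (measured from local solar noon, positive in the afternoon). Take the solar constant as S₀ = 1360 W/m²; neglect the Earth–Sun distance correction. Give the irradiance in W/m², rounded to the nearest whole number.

cos θ_z = sin(-59.1°) sin(-19.9°) + cos(-59.1°) cos(-19.9°) cos(-50.90°) = 0.2921 + 0.3045 = 0.5966.
Top-of-atmosphere irradiance = S₀ cos θ_z = 1360 × 0.5966 = 811.38 W/m².

811 W/m²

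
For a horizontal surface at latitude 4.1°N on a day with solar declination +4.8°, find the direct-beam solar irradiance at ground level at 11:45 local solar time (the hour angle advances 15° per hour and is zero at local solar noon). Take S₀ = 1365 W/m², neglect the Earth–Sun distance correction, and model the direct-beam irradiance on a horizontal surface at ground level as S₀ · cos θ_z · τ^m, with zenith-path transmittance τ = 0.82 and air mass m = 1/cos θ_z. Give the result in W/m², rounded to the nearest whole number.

1116 W/m²

Hour angle H = 15° × (11.75 − 12) = -3.75°.
With φ = 4.1°, δ = 4.8°, H = -3.75°: sin φ sin δ = 0.0060, cos φ cos δ cos H = 0.9918, so cos θ_z = 0.9978.
Air mass m = 1/cos θ_z = 1/0.9978 = 1.002; τ^m = 0.82^1.002 = 0.8197.
Surface direct beam = 1365 × 0.9978 × 0.8197 = 1116.43 W/m².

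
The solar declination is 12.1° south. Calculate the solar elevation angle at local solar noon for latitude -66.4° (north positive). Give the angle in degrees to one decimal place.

At local solar noon the hour angle is zero, so the elevation is 90° − |φ − δ| = 90° − |-66.4° − (-12.1°)| = 90° − 54.3° = 35.7°.

35.7°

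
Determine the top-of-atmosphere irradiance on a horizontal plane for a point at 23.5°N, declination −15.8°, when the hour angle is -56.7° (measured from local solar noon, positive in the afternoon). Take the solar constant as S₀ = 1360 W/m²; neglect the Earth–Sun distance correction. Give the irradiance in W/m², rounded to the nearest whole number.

cos θ_z = sin φ sin δ + cos φ cos δ cos H = (0.3987)(-0.2723) + (0.9171)(0.9622)(0.5490) = 0.3759.
Top-of-atmosphere irradiance = S₀ cos θ_z = 1360 × 0.3759 = 511.22 W/m².

511 W/m²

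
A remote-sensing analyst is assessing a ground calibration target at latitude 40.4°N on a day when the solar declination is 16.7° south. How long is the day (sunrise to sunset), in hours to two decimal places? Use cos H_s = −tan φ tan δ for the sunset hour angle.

cos H_s = −tan(40.4°) · tan(-16.7°) = 0.2553, so H_s = arccos(0.2553) = 75.21°.
Day length = 2 H_s / 15° h⁻¹ = 150.42° / 15 = 10.028 h.

10.03 hours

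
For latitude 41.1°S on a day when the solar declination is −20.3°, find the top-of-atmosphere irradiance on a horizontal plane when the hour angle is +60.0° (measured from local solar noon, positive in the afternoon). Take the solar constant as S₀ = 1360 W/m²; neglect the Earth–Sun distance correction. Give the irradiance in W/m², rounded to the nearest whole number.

791 W/m²

cos θ_z = sin(-41.1°) sin(-20.3°) + cos(-41.1°) cos(-20.3°) cos(60.00°) = 0.2281 + 0.3534 = 0.5815.
Top-of-atmosphere irradiance = S₀ cos θ_z = 1360 × 0.5815 = 790.84 W/m².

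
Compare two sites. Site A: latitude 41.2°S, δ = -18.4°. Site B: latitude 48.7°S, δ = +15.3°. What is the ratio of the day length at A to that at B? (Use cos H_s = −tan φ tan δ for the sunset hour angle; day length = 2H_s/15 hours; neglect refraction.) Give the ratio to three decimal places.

1.488

A: H_s = arccos(−tan -41.2° · tan -18.4°) = 106.93°, so 2H_s/15 = 14.2573 h.
B: H_s = arccos(−tan -48.7° · tan 15.3°) = 71.86°, so 2H_s/15 = 9.5813 h.
Ratio A/B = 14.2573 / 9.5813 = 1.4880.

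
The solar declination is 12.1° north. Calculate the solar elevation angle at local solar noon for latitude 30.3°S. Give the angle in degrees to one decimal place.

47.6°

At local solar noon the hour angle is zero, so the elevation is 90° − |φ − δ| = 90° − |-30.3° − (12.1°)| = 90° − 42.4° = 47.6°.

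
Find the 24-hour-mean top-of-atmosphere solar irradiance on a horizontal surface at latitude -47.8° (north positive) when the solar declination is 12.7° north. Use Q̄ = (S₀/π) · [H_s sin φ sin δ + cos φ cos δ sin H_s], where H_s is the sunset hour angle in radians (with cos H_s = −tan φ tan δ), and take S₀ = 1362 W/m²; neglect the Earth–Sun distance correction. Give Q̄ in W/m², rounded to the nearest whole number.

182 W/m²

−tan φ tan δ = −(-1.1028)(0.2254) = 0.2486; H_s = arccos(0.2486) = 75.61°. In radians, H_s = 1.3196.
H_s sin φ sin δ = 1.3196 × -0.7408 × 0.2198 = -0.2149.
cos φ cos δ sin H_s = 0.6717 × 0.9755 × 0.9686 = 0.6347.
Q̄ = (1362/π) × (-0.2149 + 0.6347) = 433.54 × 0.4198 = 182.00 W/m².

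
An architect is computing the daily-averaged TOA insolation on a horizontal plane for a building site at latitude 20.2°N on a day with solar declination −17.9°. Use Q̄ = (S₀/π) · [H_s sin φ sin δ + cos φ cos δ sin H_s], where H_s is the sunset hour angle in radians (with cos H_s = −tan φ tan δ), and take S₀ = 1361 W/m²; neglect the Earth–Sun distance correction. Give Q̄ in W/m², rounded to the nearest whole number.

The sunset hour angle satisfies cos H_s = −tan φ tan δ = 0.1188, giving H_s = 83.18°. In radians, H_s = 1.4518.
H_s sin φ sin δ = 1.4518 × 0.3453 × -0.3074 = -0.1541.
cos φ cos δ sin H_s = 0.9385 × 0.9516 × 0.9929 = 0.8867.
Q̄ = (1361/π) × (-0.1541 + 0.8867) = 433.22 × 0.7326 = 317.38 W/m².

317 W/m²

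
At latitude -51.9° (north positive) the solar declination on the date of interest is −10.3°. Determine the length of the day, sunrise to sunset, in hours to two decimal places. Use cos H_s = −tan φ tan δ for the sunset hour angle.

cos H_s = −tan(-51.9°) · tan(-10.3°) = -0.2318, so H_s = arccos(-0.2318) = 103.40°.
Day length = 2 H_s / 15° h⁻¹ = 206.80° / 15 = 13.787 h.

13.79 hours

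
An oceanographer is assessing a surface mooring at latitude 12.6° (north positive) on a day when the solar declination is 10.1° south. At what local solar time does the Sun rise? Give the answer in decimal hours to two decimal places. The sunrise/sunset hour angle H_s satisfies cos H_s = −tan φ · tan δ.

cos H_s = −tan(12.6°) · tan(-10.1°) = 0.0398, so H_s = arccos(0.0398) = 87.72°.
Sunrise is at 12 − H_s/15 = 12 − 5.848 = 6.152 h local solar time.

6.15 h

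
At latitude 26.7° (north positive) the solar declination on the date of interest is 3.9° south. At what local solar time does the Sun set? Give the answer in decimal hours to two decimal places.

17.87 h

−tan φ tan δ = −(0.5029)(-0.0682) = 0.0343; H_s = arccos(0.0343) = 88.03°.
Sunset is at 12 + H_s/15 = 12 + 5.869 = 17.869 h local solar time.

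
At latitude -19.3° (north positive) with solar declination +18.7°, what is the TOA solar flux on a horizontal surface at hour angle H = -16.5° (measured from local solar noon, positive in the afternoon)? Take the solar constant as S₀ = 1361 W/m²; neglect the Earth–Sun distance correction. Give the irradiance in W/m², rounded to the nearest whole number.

cos θ_z = sin(-19.3°) sin(18.7°) + cos(-19.3°) cos(18.7°) cos(-16.50°) = -0.1060 + 0.8572 = 0.7512.
Top-of-atmosphere irradiance = S₀ cos θ_z = 1361 × 0.7512 = 1022.38 W/m².

1022 W/m²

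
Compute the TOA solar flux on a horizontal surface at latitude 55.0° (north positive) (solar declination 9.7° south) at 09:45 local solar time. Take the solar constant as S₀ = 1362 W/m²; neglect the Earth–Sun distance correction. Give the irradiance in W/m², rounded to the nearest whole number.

Hour angle H = 15° × (9.75 − 12) = -33.75°.
cos θ_z = sin(55.0°) sin(-9.7°) + cos(55.0°) cos(-9.7°) cos(-33.75°) = -0.1380 + 0.4701 = 0.3321.
Top-of-atmosphere irradiance = S₀ cos θ_z = 1362 × 0.3321 = 452.32 W/m².

452 W/m²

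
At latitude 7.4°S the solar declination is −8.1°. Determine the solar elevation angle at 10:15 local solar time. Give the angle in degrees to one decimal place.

Hour angle H = 15° × (10.25 − 12) = -26.25°.
cos θ_z = sin φ sin δ + cos φ cos δ cos H = (-0.1288)(-0.1409) + (0.9917)(0.9900)(0.8969) = 0.8987.
θ_z = arccos(0.8987) = 26.01°, so the elevation is 90° − 26.01° = 63.99°.

64.0°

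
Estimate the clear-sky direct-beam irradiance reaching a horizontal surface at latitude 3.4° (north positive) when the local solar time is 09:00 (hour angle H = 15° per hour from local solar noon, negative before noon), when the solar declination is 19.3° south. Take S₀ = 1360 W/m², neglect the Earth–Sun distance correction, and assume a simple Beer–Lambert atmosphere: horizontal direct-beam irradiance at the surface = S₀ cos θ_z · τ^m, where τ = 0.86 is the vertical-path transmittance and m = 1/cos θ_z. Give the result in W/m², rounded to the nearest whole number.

Hour angle H = 15° × (9 − 12) = -45.00°.
cos θ_z = sin φ sin δ + cos φ cos δ cos H = (0.0593)(-0.3305) + (0.9982)(0.9438)(0.7071) = 0.6466.
Air mass m = 1/cos θ_z = 1/0.6466 = 1.547; τ^m = 0.86^1.547 = 0.7919.
Surface direct beam = 1360 × 0.6466 × 0.7919 = 696.38 W/m².

696 W/m²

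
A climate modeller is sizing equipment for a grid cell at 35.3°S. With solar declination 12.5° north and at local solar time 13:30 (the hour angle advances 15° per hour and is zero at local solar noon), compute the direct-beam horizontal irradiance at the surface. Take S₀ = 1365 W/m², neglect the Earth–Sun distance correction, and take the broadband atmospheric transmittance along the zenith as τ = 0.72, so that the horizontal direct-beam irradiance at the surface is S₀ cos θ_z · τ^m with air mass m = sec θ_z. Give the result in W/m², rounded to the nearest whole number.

Hour angle H = 15° × (13.5 − 12) = 22.50°.
With φ = -35.3°, δ = 12.5°, H = 22.50°: sin φ sin δ = -0.1251, cos φ cos δ cos H = 0.7361, so cos θ_z = 0.6110.
Air mass m = 1/cos θ_z = 1/0.6110 = 1.637; τ^m = 0.72^1.637 = 0.5841.
Surface direct beam = 1365 × 0.6110 × 0.5841 = 487.15 W/m².

487 W/m²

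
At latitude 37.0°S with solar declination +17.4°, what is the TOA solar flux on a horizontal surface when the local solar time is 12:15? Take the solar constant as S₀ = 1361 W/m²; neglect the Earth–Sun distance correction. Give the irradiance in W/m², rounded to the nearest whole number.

790 W/m²

Hour angle H = 15° × (12.25 − 12) = 3.75°.
With φ = -37.0°, δ = 17.4°, H = 3.75°: sin φ sin δ = -0.1800, cos φ cos δ cos H = 0.7605, so cos θ_z = 0.5805.
Top-of-atmosphere irradiance = S₀ cos θ_z = 1361 × 0.5805 = 790.06 W/m².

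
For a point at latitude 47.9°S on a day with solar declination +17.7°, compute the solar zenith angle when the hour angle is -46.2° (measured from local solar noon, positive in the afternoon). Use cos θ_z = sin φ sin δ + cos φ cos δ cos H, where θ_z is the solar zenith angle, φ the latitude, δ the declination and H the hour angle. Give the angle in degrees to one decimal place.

cos θ_z = sin(-47.9°) sin(17.7°) + cos(-47.9°) cos(17.7°) cos(-46.20°) = -0.2256 + 0.4421 = 0.2165.
θ_z = arccos(0.2165) = 77.50°.

77.5°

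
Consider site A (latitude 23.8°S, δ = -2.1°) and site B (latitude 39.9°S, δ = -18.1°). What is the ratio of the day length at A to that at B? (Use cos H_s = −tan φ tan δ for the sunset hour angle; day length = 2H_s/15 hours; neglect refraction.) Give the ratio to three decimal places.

0.859

A: H_s = arccos(−tan -23.8° · tan -2.1°) = 90.93°, so 2H_s/15 = 12.1240 h.
B: H_s = arccos(−tan -39.9° · tan -18.1°) = 105.86°, so 2H_s/15 = 14.1147 h.
Ratio A/B = 12.1240 / 14.1147 = 0.8590.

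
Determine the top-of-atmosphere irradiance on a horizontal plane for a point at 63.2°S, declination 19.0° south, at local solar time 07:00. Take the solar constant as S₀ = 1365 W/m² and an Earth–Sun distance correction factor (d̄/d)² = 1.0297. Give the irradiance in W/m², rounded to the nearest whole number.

Hour angle H = 15° × (7 − 12) = -75.00°.
cos θ_z = sin φ sin δ + cos φ cos δ cos H = (-0.8926)(-0.3256) + (0.4509)(0.9455)(0.2588) = 0.4010.
Top-of-atmosphere irradiance = S₀ (d̄/d)² cos θ_z = 1365 × 1.0297 × 0.4010 = 563.62 W/m².

564 W/m²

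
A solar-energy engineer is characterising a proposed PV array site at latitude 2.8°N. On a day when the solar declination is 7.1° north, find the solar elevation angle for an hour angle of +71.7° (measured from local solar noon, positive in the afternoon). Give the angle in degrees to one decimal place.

With φ = 2.8°, δ = 7.1°, H = 71.70°: sin φ sin δ = 0.0060, cos φ cos δ cos H = 0.3112, so cos θ_z = 0.3172.
θ_z = arccos(0.3172) = 71.51°, so the elevation is 90° − 71.51° = 18.49°.

18.5°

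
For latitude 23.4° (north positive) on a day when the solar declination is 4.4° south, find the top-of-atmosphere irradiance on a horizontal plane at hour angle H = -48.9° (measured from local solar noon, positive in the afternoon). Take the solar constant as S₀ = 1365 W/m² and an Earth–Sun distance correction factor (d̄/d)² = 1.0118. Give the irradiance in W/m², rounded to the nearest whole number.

cos θ_z = sin(23.4°) sin(-4.4°) + cos(23.4°) cos(-4.4°) cos(-48.90°) = -0.0305 + 0.6015 = 0.5710.
Top-of-atmosphere irradiance = S₀ (d̄/d)² cos θ_z = 1365 × 1.0118 × 0.5710 = 788.61 W/m².

789 W/m²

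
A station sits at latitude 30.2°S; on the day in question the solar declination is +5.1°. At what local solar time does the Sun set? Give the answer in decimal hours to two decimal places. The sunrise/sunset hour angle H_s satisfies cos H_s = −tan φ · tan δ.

The sunset hour angle satisfies cos H_s = −tan φ tan δ = 0.0519, giving H_s = 87.03°.
Sunset is at 12 + H_s/15 = 12 + 5.802 = 17.802 h local solar time.

17.80 h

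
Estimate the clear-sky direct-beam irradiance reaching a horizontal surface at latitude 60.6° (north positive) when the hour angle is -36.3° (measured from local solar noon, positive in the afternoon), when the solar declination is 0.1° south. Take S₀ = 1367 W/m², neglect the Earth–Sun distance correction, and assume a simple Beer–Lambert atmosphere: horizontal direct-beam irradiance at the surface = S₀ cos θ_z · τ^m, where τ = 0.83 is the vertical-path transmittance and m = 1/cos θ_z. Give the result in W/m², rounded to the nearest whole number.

336 W/m²

cos θ_z = sin φ sin δ + cos φ cos δ cos H = (0.8712)(-0.0017) + (0.4909)(1.0000)(0.8059) = 0.3941.
Air mass m = 1/cos θ_z = 1/0.3941 = 2.537; τ^m = 0.83^2.537 = 0.6233.
Surface direct beam = 1367 × 0.3941 × 0.6233 = 335.79 W/m².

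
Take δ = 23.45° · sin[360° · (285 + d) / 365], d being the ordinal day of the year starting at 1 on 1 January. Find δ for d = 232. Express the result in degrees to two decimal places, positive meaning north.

360 × (285 + 232) / 365 = 509.918°; sin(509.918°) = 0.5012.
δ = 23.45 × 0.5012 = 11.753° ≈ +11.75°.

+11.75°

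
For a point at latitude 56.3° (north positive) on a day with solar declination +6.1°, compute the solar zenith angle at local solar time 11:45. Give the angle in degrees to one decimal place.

50.3°

Hour angle H = 15° × (11.75 − 12) = -3.75°.
cos θ_z = sin φ sin δ + cos φ cos δ cos H = (0.8320)(0.1063) + (0.5548)(0.9943)(0.9979) = 0.6389.
θ_z = arccos(0.6389) = 50.29°.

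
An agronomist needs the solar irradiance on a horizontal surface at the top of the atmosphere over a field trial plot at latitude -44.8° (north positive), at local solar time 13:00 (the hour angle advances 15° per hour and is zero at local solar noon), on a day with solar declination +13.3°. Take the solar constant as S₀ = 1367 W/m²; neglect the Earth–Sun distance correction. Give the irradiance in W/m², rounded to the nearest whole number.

690 W/m²

Hour angle H = 15° × (13 − 12) = 15.00°.
cos θ_z = sin φ sin δ + cos φ cos δ cos H = (-0.7046)(0.2300) + (0.7096)(0.9732)(0.9659) = 0.5050.
Top-of-atmosphere irradiance = S₀ cos θ_z = 1367 × 0.5050 = 690.34 W/m².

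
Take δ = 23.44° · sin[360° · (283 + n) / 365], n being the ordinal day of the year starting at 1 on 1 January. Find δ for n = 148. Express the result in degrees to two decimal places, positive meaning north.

360 × (283 + 148) / 365 = 425.096°; sin(425.096°) = 0.9070.
δ = 23.44 × 0.9070 = 21.260° ≈ +21.26°.

+21.26°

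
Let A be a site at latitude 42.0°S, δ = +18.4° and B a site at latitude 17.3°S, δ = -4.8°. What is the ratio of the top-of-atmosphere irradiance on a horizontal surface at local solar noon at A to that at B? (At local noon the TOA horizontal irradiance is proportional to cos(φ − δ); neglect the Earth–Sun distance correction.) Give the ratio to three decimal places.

A: cos θ_z = cos(-42.0° − (18.4°)) = 0.4939.
B: cos θ_z = cos(-17.3° − (-4.8°)) = 0.9763.
Ratio A/B = 0.4939 / 0.9763 = 0.5059.

0.506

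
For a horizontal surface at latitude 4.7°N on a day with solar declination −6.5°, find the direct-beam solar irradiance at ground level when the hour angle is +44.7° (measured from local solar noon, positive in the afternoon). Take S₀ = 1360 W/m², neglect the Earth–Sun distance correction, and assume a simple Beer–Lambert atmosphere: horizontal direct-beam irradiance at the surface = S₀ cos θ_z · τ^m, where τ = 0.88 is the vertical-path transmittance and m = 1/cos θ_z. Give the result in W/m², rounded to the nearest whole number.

cos θ_z = sin(4.7°) sin(-6.5°) + cos(4.7°) cos(-6.5°) cos(44.70°) = -0.0093 + 0.7039 = 0.6946.
Air mass m = 1/cos θ_z = 1/0.6946 = 1.440; τ^m = 0.88^1.440 = 0.8319.
Surface direct beam = 1360 × 0.6946 × 0.8319 = 785.86 W/m².

786 W/m²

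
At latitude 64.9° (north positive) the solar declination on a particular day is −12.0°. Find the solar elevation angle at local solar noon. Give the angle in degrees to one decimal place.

At local solar noon the hour angle is zero, so the elevation is 90° − |φ − δ| = 90° − |64.9° − (-12.0°)| = 90° − 76.9° = 13.1°.

13.1°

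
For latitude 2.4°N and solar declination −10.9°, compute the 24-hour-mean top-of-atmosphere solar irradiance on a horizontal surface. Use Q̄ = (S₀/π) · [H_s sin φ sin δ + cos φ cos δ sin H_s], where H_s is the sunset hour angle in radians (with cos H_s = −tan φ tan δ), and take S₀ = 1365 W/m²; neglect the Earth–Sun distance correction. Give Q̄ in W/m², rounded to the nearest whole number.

421 W/m²

cos H_s = −tan(2.4°) · tan(-10.9°) = 0.0081, so H_s = arccos(0.0081) = 89.54°. In radians, H_s = 1.5628.
H_s sin φ sin δ = 1.5628 × 0.0419 × -0.1891 = -0.0124.
cos φ cos δ sin H_s = 0.9991 × 0.9820 × 1.0000 = 0.9811.
Q̄ = (1365/π) × (-0.0124 + 0.9811) = 434.49 × 0.9687 = 420.89 W/m².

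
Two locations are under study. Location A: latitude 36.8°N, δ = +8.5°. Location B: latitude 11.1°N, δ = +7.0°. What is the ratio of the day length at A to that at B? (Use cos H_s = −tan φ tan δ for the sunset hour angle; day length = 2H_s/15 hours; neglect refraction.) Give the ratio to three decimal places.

1.055

A: H_s = arccos(−tan 36.8° · tan 8.5°) = 96.42°, so 2H_s/15 = 12.8560 h.
B: H_s = arccos(−tan 11.1° · tan 7.0°) = 91.38°, so 2H_s/15 = 12.1840 h.
Ratio A/B = 12.8560 / 12.1840 = 1.0552.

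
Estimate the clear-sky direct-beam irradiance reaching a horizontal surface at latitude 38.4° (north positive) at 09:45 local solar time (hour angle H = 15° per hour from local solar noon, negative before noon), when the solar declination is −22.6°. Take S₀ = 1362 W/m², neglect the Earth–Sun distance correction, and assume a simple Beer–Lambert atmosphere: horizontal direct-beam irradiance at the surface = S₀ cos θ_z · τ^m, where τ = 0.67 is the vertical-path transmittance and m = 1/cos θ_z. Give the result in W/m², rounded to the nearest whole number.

164 W/m²

Hour angle H = 15° × (9.75 − 12) = -33.75°.
With φ = 38.4°, δ = -22.6°, H = -33.75°: sin φ sin δ = -0.2387, cos φ cos δ cos H = 0.6016, so cos θ_z = 0.3629.
Air mass m = 1/cos θ_z = 1/0.3629 = 2.756; τ^m = 0.67^2.756 = 0.3316.
Surface direct beam = 1362 × 0.3629 × 0.3316 = 163.90 W/m².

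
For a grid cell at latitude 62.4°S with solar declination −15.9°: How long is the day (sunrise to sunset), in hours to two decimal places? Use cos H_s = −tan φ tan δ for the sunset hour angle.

−tan φ tan δ = −(-1.9128)(-0.2849) = -0.5450; H_s = arccos(-0.5450) = 123.02°.
Day length = 2 H_s / 15° h⁻¹ = 246.04° / 15 = 16.403 h.

16.40 hours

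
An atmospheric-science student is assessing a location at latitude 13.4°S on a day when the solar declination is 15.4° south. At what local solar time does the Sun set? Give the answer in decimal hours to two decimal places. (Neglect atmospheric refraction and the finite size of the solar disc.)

The sunset hour angle satisfies cos H_s = −tan φ tan δ = -0.0656, giving H_s = 93.76°.
Sunset is at 12 + H_s/15 = 12 + 6.251 = 18.251 h local solar time.

18.25 h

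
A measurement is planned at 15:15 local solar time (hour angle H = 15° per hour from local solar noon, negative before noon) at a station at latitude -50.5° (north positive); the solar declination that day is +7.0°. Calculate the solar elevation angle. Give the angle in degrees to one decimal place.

18.8°

Hour angle H = 15° × (15.25 − 12) = 48.75°.
cos θ_z = sin φ sin δ + cos φ cos δ cos H = (-0.7716)(0.1219) + (0.6361)(0.9925)(0.6593) = 0.3222.
θ_z = arccos(0.3222) = 71.20°, so the elevation is 90° − 71.20° = 18.80°.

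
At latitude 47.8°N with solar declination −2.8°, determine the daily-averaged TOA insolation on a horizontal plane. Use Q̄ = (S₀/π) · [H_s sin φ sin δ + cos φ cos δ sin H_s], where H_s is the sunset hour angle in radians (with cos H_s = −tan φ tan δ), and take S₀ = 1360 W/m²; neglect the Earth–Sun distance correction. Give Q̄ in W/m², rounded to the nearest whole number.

The sunset hour angle satisfies cos H_s = −tan φ tan δ = 0.0539, giving H_s = 86.91°. In radians, H_s = 1.5169.
H_s sin φ sin δ = 1.5169 × 0.7408 × -0.0488 = -0.0548.
cos φ cos δ sin H_s = 0.6717 × 0.9988 × 0.9985 = 0.6699.
Q̄ = (1360/π) × (-0.0548 + 0.6699) = 432.90 × 0.6151 = 266.28 W/m².

266 W/m²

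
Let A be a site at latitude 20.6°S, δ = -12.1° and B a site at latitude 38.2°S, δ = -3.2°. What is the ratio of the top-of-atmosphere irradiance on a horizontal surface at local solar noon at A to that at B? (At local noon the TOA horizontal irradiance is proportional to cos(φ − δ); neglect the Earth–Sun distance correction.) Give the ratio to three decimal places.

1.207

A: cos θ_z = cos(-20.6° − (-12.1°)) = 0.9890.
B: cos θ_z = cos(-38.2° − (-3.2°)) = 0.8192.
Ratio A/B = 0.9890 / 0.8192 = 1.2073.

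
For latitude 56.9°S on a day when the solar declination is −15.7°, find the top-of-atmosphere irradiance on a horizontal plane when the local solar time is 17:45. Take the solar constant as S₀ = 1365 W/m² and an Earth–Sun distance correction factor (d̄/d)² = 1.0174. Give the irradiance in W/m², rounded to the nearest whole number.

363 W/m²

Hour angle H = 15° × (17.75 − 12) = 86.25°.
cos θ_z = sin(-56.9°) sin(-15.7°) + cos(-56.9°) cos(-15.7°) cos(86.25°) = 0.2267 + 0.0344 = 0.2611.
Top-of-atmosphere irradiance = S₀ (d̄/d)² cos θ_z = 1365 × 1.0174 × 0.2611 = 362.60 W/m².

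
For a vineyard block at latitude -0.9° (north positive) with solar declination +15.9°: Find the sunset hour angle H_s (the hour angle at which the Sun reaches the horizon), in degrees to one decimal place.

−tan φ tan δ = −(-0.0157)(0.2849) = 0.0045; H_s = arccos(0.0045) = 89.74°.

89.7°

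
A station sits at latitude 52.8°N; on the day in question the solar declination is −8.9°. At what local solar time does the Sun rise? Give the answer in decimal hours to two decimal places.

The sunset hour angle satisfies cos H_s = −tan φ tan δ = 0.2063, giving H_s = 78.09°.
Sunrise is at 12 − H_s/15 = 12 − 5.206 = 6.794 h local solar time.

6.79 h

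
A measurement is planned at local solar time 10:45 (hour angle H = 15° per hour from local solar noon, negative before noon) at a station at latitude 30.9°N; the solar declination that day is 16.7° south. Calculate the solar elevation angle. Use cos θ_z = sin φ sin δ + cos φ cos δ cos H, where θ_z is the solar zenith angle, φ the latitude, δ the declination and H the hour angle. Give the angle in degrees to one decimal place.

Hour angle H = 15° × (10.75 − 12) = -18.75°.
With φ = 30.9°, δ = -16.7°, H = -18.75°: sin φ sin δ = -0.1476, cos φ cos δ cos H = 0.7783, so cos θ_z = 0.6307.
θ_z = arccos(0.6307) = 50.90°, so the elevation is 90° − 50.90° = 39.10°.

39.1°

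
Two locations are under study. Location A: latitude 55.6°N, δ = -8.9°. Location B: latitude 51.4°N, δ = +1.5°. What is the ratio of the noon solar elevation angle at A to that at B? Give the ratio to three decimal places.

0.636

A: 90° − |55.6 − (-8.9)| = 25.50°.
B: 90° − |51.4 − (1.5)| = 40.10°.
Ratio A/B = 25.5000 / 40.1000 = 0.6359.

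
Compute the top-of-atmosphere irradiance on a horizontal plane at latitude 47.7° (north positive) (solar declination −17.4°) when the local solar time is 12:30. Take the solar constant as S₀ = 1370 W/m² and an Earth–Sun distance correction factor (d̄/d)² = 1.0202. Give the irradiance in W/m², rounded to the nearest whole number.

Hour angle H = 15° × (12.5 − 12) = 7.50°.
cos θ_z = sin(47.7°) sin(-17.4°) + cos(47.7°) cos(-17.4°) cos(7.50°) = -0.2212 + 0.6367 = 0.4155.
Top-of-atmosphere irradiance = S₀ (d̄/d)² cos θ_z = 1370 × 1.0202 × 0.4155 = 580.73 W/m².

581 W/m²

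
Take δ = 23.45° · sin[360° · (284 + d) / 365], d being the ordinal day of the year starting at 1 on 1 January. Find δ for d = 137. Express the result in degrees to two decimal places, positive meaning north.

360 × (284 + 137) / 365 = 415.233°; sin(415.233°) = 0.8215.
δ = 23.45 × 0.8215 = 19.264° ≈ +19.26°.

+19.26°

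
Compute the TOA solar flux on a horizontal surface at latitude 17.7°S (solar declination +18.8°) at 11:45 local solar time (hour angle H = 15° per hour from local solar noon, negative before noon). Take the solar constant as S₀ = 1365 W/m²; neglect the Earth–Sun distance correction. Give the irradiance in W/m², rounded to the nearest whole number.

Hour angle H = 15° × (11.75 − 12) = -3.75°.
cos θ_z = sin φ sin δ + cos φ cos δ cos H = (-0.3040)(0.3223) + (0.9527)(0.9466)(0.9979) = 0.8020.
Top-of-atmosphere irradiance = S₀ cos θ_z = 1365 × 0.8020 = 1094.73 W/m².

1095 W/m²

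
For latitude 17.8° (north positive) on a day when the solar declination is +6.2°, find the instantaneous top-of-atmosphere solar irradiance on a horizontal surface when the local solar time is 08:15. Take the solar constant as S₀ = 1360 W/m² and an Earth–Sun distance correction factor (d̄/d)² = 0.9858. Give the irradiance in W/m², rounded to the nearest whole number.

Hour angle H = 15° × (8.25 − 12) = -56.25°.
With φ = 17.8°, δ = 6.2°, H = -56.25°: sin φ sin δ = 0.0330, cos φ cos δ cos H = 0.5259, so cos θ_z = 0.5589.
Top-of-atmosphere irradiance = S₀ (d̄/d)² cos θ_z = 1360 × 0.9858 × 0.5589 = 749.31 W/m².

749 W/m²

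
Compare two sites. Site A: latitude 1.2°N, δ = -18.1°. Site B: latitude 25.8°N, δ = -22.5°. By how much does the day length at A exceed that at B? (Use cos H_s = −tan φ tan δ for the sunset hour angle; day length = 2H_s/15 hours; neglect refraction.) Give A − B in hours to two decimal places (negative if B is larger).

+1.49 h

A: H_s = arccos(−tan 1.2° · tan -18.1°) = 89.61°, so 2H_s/15 = 11.9480 h.
B: H_s = arccos(−tan 25.8° · tan -22.5°) = 78.45°, so 2H_s/15 = 10.4600 h.
A − B = 11.9480 − 10.4600 = 1.4880 h.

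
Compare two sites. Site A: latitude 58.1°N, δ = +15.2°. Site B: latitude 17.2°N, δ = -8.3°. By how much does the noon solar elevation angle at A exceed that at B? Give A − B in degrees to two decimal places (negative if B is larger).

A: 90° − |58.1 − (15.2)| = 47.10°.
B: 90° − |17.2 − (-8.3)| = 64.50°.
A − B = 47.10 − 64.50 = -17.40°.

-17.40°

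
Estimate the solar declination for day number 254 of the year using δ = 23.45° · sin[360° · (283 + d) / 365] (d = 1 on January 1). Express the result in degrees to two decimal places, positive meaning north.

+4.22°

360 × (283 + 254) / 365 = 529.644°; sin(529.644°) = 0.1798.
δ = 23.45 × 0.1798 = 4.216° ≈ +4.22°.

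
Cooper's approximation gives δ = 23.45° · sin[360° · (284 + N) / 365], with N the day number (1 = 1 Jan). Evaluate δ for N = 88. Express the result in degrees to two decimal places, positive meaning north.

+2.82°

360 × (284 + 88) / 365 = 366.904°; sin(366.904°) = 0.1202.
δ = 23.45 × 0.1202 = 2.819° ≈ +2.82°.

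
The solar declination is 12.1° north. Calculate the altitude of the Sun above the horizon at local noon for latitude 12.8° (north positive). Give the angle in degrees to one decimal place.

89.3°

At local solar noon the hour angle is zero, so the elevation is 90° − |φ − δ| = 90° − |12.8° − (12.1°)| = 90° − 0.7° = 89.3°.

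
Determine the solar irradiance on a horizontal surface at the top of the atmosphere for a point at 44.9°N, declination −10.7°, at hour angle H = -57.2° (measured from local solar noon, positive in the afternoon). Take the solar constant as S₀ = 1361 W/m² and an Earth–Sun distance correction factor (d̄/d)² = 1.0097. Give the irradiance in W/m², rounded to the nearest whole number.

cos θ_z = sin φ sin δ + cos φ cos δ cos H = (0.7059)(-0.1857) + (0.7083)(0.9826)(0.5417) = 0.2459.
Top-of-atmosphere irradiance = S₀ (d̄/d)² cos θ_z = 1361 × 1.0097 × 0.2459 = 337.92 W/m².

338 W/m²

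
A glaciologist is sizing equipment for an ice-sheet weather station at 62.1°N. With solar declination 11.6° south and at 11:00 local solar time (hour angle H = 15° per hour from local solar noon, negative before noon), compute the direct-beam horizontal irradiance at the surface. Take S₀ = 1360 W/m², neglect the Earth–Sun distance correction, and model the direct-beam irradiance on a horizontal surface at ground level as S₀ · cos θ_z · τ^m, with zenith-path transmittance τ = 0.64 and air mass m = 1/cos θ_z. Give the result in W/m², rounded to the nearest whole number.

Hour angle H = 15° × (11 − 12) = -15.00°.
cos θ_z = sin φ sin δ + cos φ cos δ cos H = (0.8838)(-0.2011) + (0.4679)(0.9796)(0.9659) = 0.2650.
Air mass m = 1/cos θ_z = 1/0.2650 = 3.774; τ^m = 0.64^3.774 = 0.1856.
Surface direct beam = 1360 × 0.2650 × 0.1856 = 66.89 W/m².

67 W/m²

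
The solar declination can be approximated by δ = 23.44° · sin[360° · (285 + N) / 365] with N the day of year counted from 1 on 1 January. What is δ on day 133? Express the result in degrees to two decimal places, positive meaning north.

360 × (285 + 133) / 365 = 412.274°; sin(412.274°) = 0.7909.
δ = 23.44 × 0.7909 = 18.539° ≈ +18.54°.

+18.54°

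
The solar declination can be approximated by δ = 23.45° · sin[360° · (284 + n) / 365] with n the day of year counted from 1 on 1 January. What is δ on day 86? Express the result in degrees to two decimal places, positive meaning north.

+2.02°

360 × (284 + 86) / 365 = 364.932°; sin(364.932°) = 0.0860.
δ = 23.45 × 0.0860 = 2.017° ≈ +2.02°.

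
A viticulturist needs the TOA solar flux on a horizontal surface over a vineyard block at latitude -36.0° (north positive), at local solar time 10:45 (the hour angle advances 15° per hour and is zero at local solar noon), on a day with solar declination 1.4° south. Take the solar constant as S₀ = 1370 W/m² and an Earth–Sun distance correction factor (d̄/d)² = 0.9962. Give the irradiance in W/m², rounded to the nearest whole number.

Hour angle H = 15° × (10.75 − 12) = -18.75°.
cos θ_z = sin(-36.0°) sin(-1.4°) + cos(-36.0°) cos(-1.4°) cos(-18.75°) = 0.0144 + 0.7659 = 0.7803.
Top-of-atmosphere irradiance = S₀ (d̄/d)² cos θ_z = 1370 × 0.9962 × 0.7803 = 1064.95 W/m².

1065 W/m²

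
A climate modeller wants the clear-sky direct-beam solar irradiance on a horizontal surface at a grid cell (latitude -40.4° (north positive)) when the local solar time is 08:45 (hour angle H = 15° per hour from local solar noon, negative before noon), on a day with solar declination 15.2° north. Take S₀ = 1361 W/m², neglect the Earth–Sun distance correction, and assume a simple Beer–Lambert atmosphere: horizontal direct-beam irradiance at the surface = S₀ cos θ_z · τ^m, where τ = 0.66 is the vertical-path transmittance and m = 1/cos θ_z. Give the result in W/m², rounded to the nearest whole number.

114 W/m²

Hour angle H = 15° × (8.75 − 12) = -48.75°.
cos θ_z = sin(-40.4°) sin(15.2°) + cos(-40.4°) cos(15.2°) cos(-48.75°) = -0.1699 + 0.4846 = 0.3147.
Air mass m = 1/cos θ_z = 1/0.3147 = 3.178; τ^m = 0.66^3.178 = 0.2670.
Surface direct beam = 1361 × 0.3147 × 0.2670 = 114.36 W/m².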